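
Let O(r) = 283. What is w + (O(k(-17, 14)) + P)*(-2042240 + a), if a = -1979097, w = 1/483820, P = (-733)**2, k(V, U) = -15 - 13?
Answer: -1045901839630498479/483820 ≈ -2.1618e+12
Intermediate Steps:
k(V, U) = -28
P = 537289
w = 1/483820 ≈ 2.0669e-6
w + (O(k(-17, 14)) + P)*(-2042240 + a) = 1/483820 + (283 + 537289)*(-2042240 - 1979097) = 1/483820 + 537572*(-4021337) = 1/483820 - 2161758173764 = -1045901839630498479/483820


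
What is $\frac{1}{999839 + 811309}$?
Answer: $\frac{1}{1811148} \approx 5.5214 \cdot 10^{-7}$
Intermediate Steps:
$\frac{1}{999839 + 811309} = \frac{1}{1811148}$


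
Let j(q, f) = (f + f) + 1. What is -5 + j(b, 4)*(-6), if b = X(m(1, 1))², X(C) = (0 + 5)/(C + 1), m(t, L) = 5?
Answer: -59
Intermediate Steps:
X(C) = 5/(1 + C)
b = 25/36 (b = (5/(1 + 5))² = (5/6)² = (5*(⅙))² = (⅚)² = 25/36 ≈ 0.69444)
j(q, f) = 1 + 2*f (j(q, f) = 2*f + 1 = 1 + 2*f)
-5 + j(b, 4)*(-6) = -5 + (1 + 2*4)*(-6) = -5 + (1 + 8)*(-6) = -5 + 9*(-6) = -5 - 54 = -59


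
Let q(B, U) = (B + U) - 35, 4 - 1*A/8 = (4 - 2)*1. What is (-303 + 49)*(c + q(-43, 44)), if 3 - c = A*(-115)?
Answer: -459486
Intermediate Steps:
A = 16 (A = 32 - 8*(4 - 2) = 32 - 16 = 16)
q(B, U) = -35 + B + U
c = 1843 (c = 3 - 16*(-115) = 3 - 1*(-1840) = 3 + 1840 = 1843)
(-303 + 49)*(c + q(-43, 44)) = (-303 + 49)*(1843 + (-35 - 43 + 44)) = -254*(1843 - 34) = -254*1809 = -459486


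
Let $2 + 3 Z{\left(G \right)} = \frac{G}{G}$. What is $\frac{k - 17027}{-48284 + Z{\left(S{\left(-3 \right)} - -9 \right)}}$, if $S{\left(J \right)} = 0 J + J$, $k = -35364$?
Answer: $\frac{157173}{144853} \approx 1.0851$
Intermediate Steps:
$S{\left(J \right)} = J$ ($S{\left(J \right)} = 0 + J = J$)
$Z{\left(G \right)} = - \frac{1}{3}$ ($Z{\left(G \right)} = - \frac{2}{3} + \frac{G \frac{1}{G}}{3} = - \frac{2}{3} + \frac{1}{3} \cdot 1 = - \frac{2}{3} + \frac{1}{3} = - \frac{1}{3}$)
$\frac{k - 17027}{-48284 + Z{\left(S{\left(-3 \right)} - -9 \right)}} = \frac{-35364 - 17027}{-48284 - \frac{1}{3}} = - \frac{52391}{- \frac{144853}{3}} = \left(-52391\right) \left(- \frac{3}{144853}\right) = \frac{157173}{144853}$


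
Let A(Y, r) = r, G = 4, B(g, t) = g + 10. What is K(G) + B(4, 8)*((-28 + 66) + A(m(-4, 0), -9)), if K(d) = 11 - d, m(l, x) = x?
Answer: 413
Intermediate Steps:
B(g, t) = 10 + g
K(G) + B(4, 8)*((-28 + 66) + A(m(-4, 0), -9)) = (11 - 1*4) + (10 + 4)*((-28 + 66) - 9) = (11 - 4) + 14*(38 - 9) = 7 + 14*29 = 7 + 406 = 413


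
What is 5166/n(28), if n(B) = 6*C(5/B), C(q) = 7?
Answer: 123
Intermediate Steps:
n(B) = 42 (n(B) = 6*7 = 42)
5166/n(28) = 5166/42 = 5166*(1/42) = 123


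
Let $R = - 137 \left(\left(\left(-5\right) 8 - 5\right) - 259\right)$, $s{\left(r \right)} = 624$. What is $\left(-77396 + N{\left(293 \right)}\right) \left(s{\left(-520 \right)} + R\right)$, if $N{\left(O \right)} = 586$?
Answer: $-3246912320$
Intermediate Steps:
$R = 41648$ ($R = - 137 \left(\left(-40 - 5\right) - 259\right) = - 137 \left(-45 - 259\right) = \left(-137\right) \left(-304\right) = 41648$)
$\left(-77396 + N{\left(293 \right)}\right) \left(s{\left(-520 \right)} + R\right) = \left(-77396 + 586\right) \left(624 + 41648\right) = \left(-76810\right) 42272 = -3246912320$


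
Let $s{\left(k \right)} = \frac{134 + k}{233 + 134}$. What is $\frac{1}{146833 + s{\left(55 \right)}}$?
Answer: $\frac{367}{53887900} \approx 6.8104 \cdot 10^{-6}$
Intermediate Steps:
$s{\left(k \right)} = \frac{134}{367} + \frac{k}{367}$ ($s{\left(k \right)} = \frac{134 + k}{367} = \left(134 + k\right) \frac{1}{367} = \frac{134}{367} + \frac{k}{367}$)
$\frac{1}{146833 + s{\left(55 \right)}} = \frac{1}{146833 + \left(\frac{134}{367} + \frac{1}{367} \cdot 55\right)} = \frac{1}{146833 + \left(\frac{134}{367} + \frac{55}{367}\right)} = \frac{1}{146833 + \frac{189}{367}} = \frac{1}{\frac{53887900}{367}} = \frac{367}{53887900}$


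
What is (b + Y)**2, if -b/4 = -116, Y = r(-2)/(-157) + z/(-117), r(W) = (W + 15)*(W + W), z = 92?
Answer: 72502772700736/337420161 ≈ 2.1487e+5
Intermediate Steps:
r(W) = 2*W*(15 + W) (r(W) = (15 + W)*(2*W) = 2*W*(15 + W))
Y = -8360/18369 (Y = (2*(-2)*(15 - 2))/(-157) + 92/(-117) = (2*(-2)*13)*(-1/157) + 92*(-1/117) = -52*(-1/157) - 92/117 = 52/157 - 92/117 = -8360/18369 ≈ -0.45511)
b = 464 (b = -4*(-116) = 464)
(b + Y)**2 = (464 - 8360/18369)**2 = (8514856/18369)**2 = 72502772700736/337420161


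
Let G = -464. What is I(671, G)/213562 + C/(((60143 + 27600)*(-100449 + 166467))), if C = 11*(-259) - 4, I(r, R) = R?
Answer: -448063958987/206180491937698 ≈ -0.0021732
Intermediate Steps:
C = -2853 (C = -2849 - 4 = -2853)
I(671, G)/213562 + C/(((60143 + 27600)*(-100449 + 166467))) = -464/213562 - 2853*1/((-100449 + 166467)*(60143 + 27600)) = -464*1/213562 - 2853/(87743*66018) = -232/106781 - 2853/5792617374 = -232/106781 - 2853*1/5792617374 = -232/106781 - 951/1930872458 = -448063958987/206180491937698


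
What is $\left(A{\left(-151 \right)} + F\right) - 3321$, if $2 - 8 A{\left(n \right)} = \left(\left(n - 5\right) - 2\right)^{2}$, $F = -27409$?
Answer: $- \frac{135401}{4} \approx -33850.0$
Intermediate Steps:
$A{\left(n \right)} = \frac{1}{4} - \frac{\left(-7 + n\right)^{2}}{8}$ ($A{\left(n \right)} = \frac{1}{4} - \frac{\left(\left(n - 5\right) - 2\right)^{2}}{8} = \frac{1}{4} - \frac{\left(\left(-5 + n\right) - 2\right)^{2}}{8} = \frac{1}{4} - \frac{\left(-7 + n\right)^{2}}{8}$)
$\left(A{\left(-151 \right)} + F\right) - 3321 = \left(\left(\frac{1}{4} - \frac{\left(-7 - 151\right)^{2}}{8}\right) - 27409\right) - 3321 = \left(\left(\frac{1}{4} - \frac{\left(-158\right)^{2}}{8}\right) - 27409\right) - 3321 = \left(\left(\frac{1}{4} - \frac{6241}{2}\right) - 27409\right) - 3321 = \left(- \frac{12481}{4} - 27409\right) - 3321 = - \frac{122117}{4} - 3321 = - \frac{135401}{4}$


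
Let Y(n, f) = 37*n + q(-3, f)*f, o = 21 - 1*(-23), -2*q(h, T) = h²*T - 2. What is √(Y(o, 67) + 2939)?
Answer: I*√62266/2 ≈ 124.77*I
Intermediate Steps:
q(h, T) = 1 - T*h²/2 (q(h, T) = -(h²*T - 2)/2 = -(T*h² - 2)/2 = -(-2 + T*h²)/2 = 1 - T*h²/2)
o = 44 (o = 21 + 23 = 44)
Y(n, f) = 37*n + f*(1 - 9*f/2) (Y(n, f) = 37*n + (1 - ½*f*(-3)²)*f = 37*n + (1 - ½*f*9)*f = 37*n + (1 - 9*f/2)*f = 37*n + f*(1 - 9*f/2))
√(Y(o, 67) + 2939) = √((37*44 - ½*67*(-2 + 9*67)) + 2939) = √((1628 - ½*67*(-2 + 603)) + 2939) = √((1628 - ½*67*601) + 2939) = √((1628 - 40267/2) + 2939) = √(-37011/2 + 2939) = √(-31133/2) = I*√62266/2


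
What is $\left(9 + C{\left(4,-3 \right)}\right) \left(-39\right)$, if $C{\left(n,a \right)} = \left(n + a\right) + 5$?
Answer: $-585$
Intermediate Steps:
$C{\left(n,a \right)} = 5 + a + n$ ($C{\left(n,a \right)} = \left(a + n\right) + 5 = 5 + a + n$)
$\left(9 + C{\left(4,-3 \right)}\right) \left(-39\right) = \left(9 + \left(5 - 3 + 4\right)\right) \left(-39\right) = \left(9 + 6\right) \left(-39\right) = 15 \left(-39\right) = -585$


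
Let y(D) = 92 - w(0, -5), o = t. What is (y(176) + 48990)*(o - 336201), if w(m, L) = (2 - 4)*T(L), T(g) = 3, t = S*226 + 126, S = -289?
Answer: -19703383232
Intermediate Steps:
t = -65188 (t = -289*226 + 126 = -65314 + 126 = -65188)
w(m, L) = -6 (w(m, L) = (2 - 4)*3 = -2*3 = -6)
o = -65188
y(D) = 98 (y(D) = 92 - 1*(-6) = 92 + 6 = 98)
(y(176) + 48990)*(o - 336201) = (98 + 48990)*(-65188 - 336201) = 49088*(-401389) = -19703383232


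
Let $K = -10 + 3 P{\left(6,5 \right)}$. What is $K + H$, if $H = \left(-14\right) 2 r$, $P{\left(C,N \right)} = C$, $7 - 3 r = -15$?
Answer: $- \frac{592}{3} \approx -197.33$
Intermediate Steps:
$r = \frac{22}{3}$ ($r = \frac{7}{3} - -5 = \frac{7}{3} + 5 = \frac{22}{3} \approx 7.3333$)
$H = - \frac{616}{3}$ ($H = \left(-14\right) 2 \cdot \frac{22}{3} = \left(-28\right) \frac{22}{3} = - \frac{616}{3} \approx -205.33$)
$K = 8$ ($K = -10 + 3 \cdot 6 = -10 + 18 = 8$)
$K + H = 8 - \frac{616}{3} = - \frac{592}{3}$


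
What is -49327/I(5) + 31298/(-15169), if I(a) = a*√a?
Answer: -31298/15169 - 49327*√5/25 ≈ -4414.0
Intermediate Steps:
I(a) = a^(3/2)
-49327/I(5) + 31298/(-15169) = -49327*√5/25 + 31298/(-15169) = -49327*√5/25 + 31298*(-1/15169) = -49327*√5/25 - 31298/15169 = -31298/15169 - 49327*√5/25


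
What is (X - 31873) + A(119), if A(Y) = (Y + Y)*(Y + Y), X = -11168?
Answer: 13603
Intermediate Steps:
A(Y) = 4*Y² (A(Y) = (2*Y)*(2*Y) = 4*Y²)
(X - 31873) + A(119) = (-11168 - 31873) + 4*119² = -43041 + 4*14161 = -43041 + 56644 = 13603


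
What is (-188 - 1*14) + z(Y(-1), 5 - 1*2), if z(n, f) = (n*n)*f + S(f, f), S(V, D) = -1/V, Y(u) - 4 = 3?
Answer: -166/3 ≈ -55.333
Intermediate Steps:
Y(u) = 7 (Y(u) = 4 + 3 = 7)
z(n, f) = -1/f + f*n² (z(n, f) = (n*n)*f - 1/f = n²*f - 1/f = f*n² - 1/f = -1/f + f*n²)
(-188 - 1*14) + z(Y(-1), 5 - 1*2) = (-188 - 1*14) + (-1/(5 - 1*2) + (5 - 1*2)*7²) = (-188 - 14) + (-1/(5 - 2) + (5 - 2)*49) = -202 + (-1/3 + 3*49) = -202 + (-1*⅓ + 147) = -202 + (-⅓ + 147) = -202 + 440/3 = -166/3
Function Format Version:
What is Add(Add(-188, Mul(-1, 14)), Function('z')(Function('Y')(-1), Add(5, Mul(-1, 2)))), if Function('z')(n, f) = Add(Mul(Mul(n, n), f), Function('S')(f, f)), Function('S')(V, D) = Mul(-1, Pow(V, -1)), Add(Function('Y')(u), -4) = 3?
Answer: Rational(-166, 3) ≈ -55.333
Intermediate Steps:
Function('Y')(u) = 7 (Function('Y')(u) = Add(4, 3) = 7)
Function('z')(n, f) = Add(Mul(-1, Pow(f, -1)), Mul(f, Pow(n, 2))) (Function('z')(n, f) = Add(Mul(Mul(n, n), f), Mul(-1, Pow(f, -1))) = Add(Mul(Pow(n, 2), f), Mul(-1, Pow(f, -1))) = Add(Mul(f, Pow(n, 2)), Mul(-1, Pow(f, -1))) = Add(Mul(-1, Pow(f, -1)), Mul(f, Pow(n, 2))))
Add(Add(-188, Mul(-1, 14)), Function('z')(Function('Y')(-1), Add(5, Mul(-1, 2)))) = Add(Add(-188, Mul(-1, 14)), Add(Mul(-1, Pow(Add(5, Mul(-1, 2)), -1)), Mul(Add(5, Mul(-1, 2)), Pow(7, 2)))) = Add(Add(-188, -14), Add(Mul(-1, Pow(Add(5, -2), -1)), Mul(Add(5, -2), 49))) = Add(-202, Add(Mul(-1, Pow(3, -1)), Mul(3, 49))) = Add(-202, Add(Mul(-1, Rational(1, 3)), 147)) = Add(-202, Add(Rational(-1, 3), 147)) = Add(-202, Rational(440, 3)) = Rational(-166, 3)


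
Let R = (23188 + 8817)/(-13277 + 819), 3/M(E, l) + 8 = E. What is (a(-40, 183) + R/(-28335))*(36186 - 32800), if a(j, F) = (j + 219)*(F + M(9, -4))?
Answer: 3979463023531505/35299743 ≈ 1.1273e+8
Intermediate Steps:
M(E, l) = 3/(-8 + E)
R = -32005/12458 (R = 32005/(-12458) = 32005*(-1/12458) = -32005/12458 ≈ -2.5690)
a(j, F) = (3 + F)*(219 + j) (a(j, F) = (j + 219)*(F + 3/(-8 + 9)) = (219 + j)*(F + 3/1) = (219 + j)*(F + 3*1) = (219 + j)*(F + 3) = (219 + j)*(3 + F) = (3 + F)*(219 + j))
(a(-40, 183) + R/(-28335))*(36186 - 32800) = ((657 + 3*(-40) + 219*183 + 183*(-40)) - 32005/12458/(-28335))*(36186 - 32800) = ((657 - 120 + 40077 - 7320) - 32005/12458*(-1/28335))*3386 = (33294 + 6401/70599486)*3386 = (2350539293285/70599486)*3386 = 3979463023531505/35299743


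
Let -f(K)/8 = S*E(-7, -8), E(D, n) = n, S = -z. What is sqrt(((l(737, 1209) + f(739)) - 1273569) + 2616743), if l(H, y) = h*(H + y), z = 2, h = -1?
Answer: 10*sqrt(13411) ≈ 1158.1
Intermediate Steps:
S = -2 (S = -1*2 = -2)
l(H, y) = -H - y (l(H, y) = -(H + y) = -H - y)
f(K) = -128 (f(K) = -(-16)*(-8) = -8*16 = -128)
sqrt(((l(737, 1209) + f(739)) - 1273569) + 2616743) = sqrt((((-1*737 - 1*1209) - 128) - 1273569) + 2616743) = sqrt((((-737 - 1209) - 128) - 1273569) + 2616743) = sqrt(((-1946 - 128) - 1273569) + 2616743) = sqrt((-2074 - 1273569) + 2616743) = sqrt(-1275643 + 2616743) = sqrt(1341100) = 10*sqrt(13411)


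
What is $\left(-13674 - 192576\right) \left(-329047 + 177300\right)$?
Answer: $31297818750$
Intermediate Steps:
$\left(-13674 - 192576\right) \left(-329047 + 177300\right) = \left(-206250\right) \left(-151747\right) = 31297818750$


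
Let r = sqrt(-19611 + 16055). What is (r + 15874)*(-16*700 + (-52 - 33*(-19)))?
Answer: -168661250 - 21250*I*sqrt(889) ≈ -1.6866e+8 - 6.3359e+5*I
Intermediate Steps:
r = 2*I*sqrt(889) (r = sqrt(-3556) = 2*I*sqrt(889) ≈ 59.632*I)
(r + 15874)*(-16*700 + (-52 - 33*(-19))) = (2*I*sqrt(889) + 15874)*(-16*700 + (-52 - 33*(-19))) = (15874 + 2*I*sqrt(889))*(-11200 + (-52 + 627)) = (15874 + 2*I*sqrt(889))*(-11200 + 575) = (15874 + 2*I*sqrt(889))*(-10625) = -168661250 - 21250*I*sqrt(889)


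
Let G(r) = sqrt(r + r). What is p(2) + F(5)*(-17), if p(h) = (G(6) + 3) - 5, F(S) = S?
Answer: -87 + 2*sqrt(3) ≈ -83.536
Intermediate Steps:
G(r) = sqrt(2)*sqrt(r) (G(r) = sqrt(2*r) = sqrt(2)*sqrt(r))
p(h) = -2 + 2*sqrt(3) (p(h) = (sqrt(2)*sqrt(6) + 3) - 5 = (2*sqrt(3) + 3) - 5 = (3 + 2*sqrt(3)) - 5 = -2 + 2*sqrt(3))
p(2) + F(5)*(-17) = (-2 + 2*sqrt(3)) + 5*(-17) = (-2 + 2*sqrt(3)) - 85 = -87 + 2*sqrt(3)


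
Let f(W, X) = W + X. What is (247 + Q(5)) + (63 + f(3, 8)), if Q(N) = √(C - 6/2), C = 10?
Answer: 321 + √7 ≈ 323.65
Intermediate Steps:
Q(N) = √7 (Q(N) = √(10 - 6/2) = √(10 - 6*½) = √(10 - 3) = √7)
(247 + Q(5)) + (63 + f(3, 8)) = (247 + √7) + (63 + (3 + 8)) = (247 + √7) + (63 + 11) = (247 + √7) + 74 = 321 + √7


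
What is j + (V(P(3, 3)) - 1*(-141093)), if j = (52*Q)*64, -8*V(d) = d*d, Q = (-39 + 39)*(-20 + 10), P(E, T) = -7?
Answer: 1128695/8 ≈ 1.4109e+5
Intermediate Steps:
Q = 0 (Q = 0*(-10) = 0)
V(d) = -d²/8 (V(d) = -d*d/8 = -d²/8)
j = 0 (j = (52*0)*64 = 0*64 = 0)
j + (V(P(3, 3)) - 1*(-141093)) = 0 + (-⅛*(-7)² - 1*(-141093)) = 0 + (-⅛*49 + 141093) = 0 + (-49/8 + 141093) = 0 + 1128695/8 = 1128695/8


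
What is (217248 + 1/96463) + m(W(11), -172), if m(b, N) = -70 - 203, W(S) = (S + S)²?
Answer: 20930059426/96463 ≈ 2.1698e+5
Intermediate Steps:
W(S) = 4*S² (W(S) = (2*S)² = 4*S²)
m(b, N) = -273
(217248 + 1/96463) + m(W(11), -172) = (217248 + 1/96463) - 273 = 20956393825/96463 - 273 = 20930059426/96463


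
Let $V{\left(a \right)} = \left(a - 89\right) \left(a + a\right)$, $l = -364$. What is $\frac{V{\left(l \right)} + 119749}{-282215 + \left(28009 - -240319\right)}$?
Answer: $- \frac{449533}{13887} \approx -32.371$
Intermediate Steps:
$V{\left(a \right)} = 2 a \left(-89 + a\right)$ ($V{\left(a \right)} = \left(-89 + a\right) 2 a = 2 a \left(-89 + a\right)$)
$\frac{V{\left(l \right)} + 119749}{-282215 + \left(28009 - -240319\right)} = \frac{2 \left(-364\right) \left(-89 - 364\right) + 119749}{-282215 + \left(28009 - -240319\right)} = \frac{2 \left(-364\right) \left(-453\right) + 119749}{-282215 + \left(28009 + 240319\right)} = \frac{329784 + 119749}{-282215 + 268328} = \frac{449533}{-13887} = 449533 \left(- \frac{1}{13887}\right) = - \frac{449533}{13887}$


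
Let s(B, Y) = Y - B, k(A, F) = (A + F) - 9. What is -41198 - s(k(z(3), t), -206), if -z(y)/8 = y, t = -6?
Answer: -41031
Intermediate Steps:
z(y) = -8*y
k(A, F) = -9 + A + F
-41198 - s(k(z(3), t), -206) = -41198 - (-206 - (-9 - 8*3 - 6)) = -41198 - (-206 - (-9 - 24 - 6)) = -41198 - (-206 - 1*(-39)) = -41198 - (-206 + 39) = -41198 - 1*(-167) = -41198 + 167 = -41031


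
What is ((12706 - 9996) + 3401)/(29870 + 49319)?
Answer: 6111/79189 ≈ 0.077170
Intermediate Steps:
((12706 - 9996) + 3401)/(29870 + 49319) = (2710 + 3401)/79189 = 6111*(1/79189) = 6111/79189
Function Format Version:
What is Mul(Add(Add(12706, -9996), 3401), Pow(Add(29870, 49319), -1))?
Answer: Rational(6111, 79189) ≈ 0.077170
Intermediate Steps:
Mul(Add(Add(12706, -9996), 3401), Pow(Add(29870, 49319), -1)) = Mul(Add(2710, 3401), Pow(79189, -1)) = Mul(6111, Rational(1, 79189)) = Rational(6111, 79189)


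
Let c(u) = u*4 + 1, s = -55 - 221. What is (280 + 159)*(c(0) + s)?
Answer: -120725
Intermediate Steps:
s = -276
c(u) = 1 + 4*u (c(u) = 4*u + 1 = 1 + 4*u)
(280 + 159)*(c(0) + s) = (280 + 159)*((1 + 4*0) - 276) = 439*((1 + 0) - 276) = 439*(1 - 276) = 439*(-275) = -120725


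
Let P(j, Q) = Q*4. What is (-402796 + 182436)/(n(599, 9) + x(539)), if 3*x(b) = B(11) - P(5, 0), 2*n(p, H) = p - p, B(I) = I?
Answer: -661080/11 ≈ -60098.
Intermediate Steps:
P(j, Q) = 4*Q
n(p, H) = 0 (n(p, H) = (p - p)/2 = (½)*0 = 0)
x(b) = 11/3 (x(b) = (11 - 4*0)/3 = (11 - 1*0)/3 = (11 + 0)/3 = (⅓)*11 = 11/3)
(-402796 + 182436)/(n(599, 9) + x(539)) = (-402796 + 182436)/(0 + 11/3) = -220360/11/3 = -220360*3/11 = -661080/11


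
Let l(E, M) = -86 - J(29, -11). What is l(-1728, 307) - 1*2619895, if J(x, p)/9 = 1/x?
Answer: -75979458/29 ≈ -2.6200e+6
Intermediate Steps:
J(x, p) = 9/x
l(E, M) = -2503/29 (l(E, M) = -86 - 9/29 = -2503/29)
l(-1728, 307) - 1*2619895 = -2503/29 - 1*2619895 = -2503/29 - 2619895 = -75979458/29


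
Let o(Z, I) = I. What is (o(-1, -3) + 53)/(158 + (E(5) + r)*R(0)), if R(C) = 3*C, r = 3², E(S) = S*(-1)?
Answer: 25/79 ≈ 0.31646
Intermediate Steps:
E(S) = -S
r = 9
(o(-1, -3) + 53)/(158 + (E(5) + r)*R(0)) = (-3 + 53)/(158 + (-1*5 + 9)*(3*0)) = 50/(158 + (-5 + 9)*0) = 50/(158 + 4*0) = 50/(158 + 0) = 50/158 = (1/158)*50 = 25/79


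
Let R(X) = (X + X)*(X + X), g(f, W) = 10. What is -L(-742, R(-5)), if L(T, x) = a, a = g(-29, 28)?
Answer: -10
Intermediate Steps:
a = 10
R(X) = 4*X² (R(X) = (2*X)*(2*X) = 4*X²)
L(T, x) = 10
-L(-742, R(-5)) = -1*10 = -10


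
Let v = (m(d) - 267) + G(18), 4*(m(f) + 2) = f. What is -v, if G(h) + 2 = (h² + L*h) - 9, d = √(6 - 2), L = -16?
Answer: 487/2 ≈ 243.50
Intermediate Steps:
d = 2 (d = √4 = 2)
G(h) = -11 + h² - 16*h (G(h) = -2 + ((h² - 16*h) - 9) = -2 + (-9 + h² - 16*h) = -11 + h² - 16*h)
m(f) = -2 + f/4
v = -487/2 (v = ((-2 + (¼)*2) - 267) + (-11 + 18² - 16*18) = ((-2 + ½) - 267) + (-11 + 324 - 288) = (-3/2 - 267) + 25 = -537/2 + 25 = -487/2 ≈ -243.50)
-v = -1*(-487/2) = 487/2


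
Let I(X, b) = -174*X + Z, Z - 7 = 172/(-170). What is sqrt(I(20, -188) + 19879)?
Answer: 6*sqrt(3292390)/85 ≈ 128.08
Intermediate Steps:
Z = 509/85 (Z = 7 + 172/(-170) = 7 + 172*(-1/170) = 7 - 86/85 = 509/85 ≈ 5.9882)
I(X, b) = 509/85 - 174*X (I(X, b) = -174*X + 509/85 = 509/85 - 174*X)
sqrt(I(20, -188) + 19879) = sqrt((509/85 - 174*20) + 19879) = sqrt((509/85 - 3480) + 19879) = sqrt(-295291/85 + 19879) = sqrt(1394424/85) = 6*sqrt(3292390)/85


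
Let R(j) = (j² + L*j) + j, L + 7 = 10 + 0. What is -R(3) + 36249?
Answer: 36228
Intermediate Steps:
L = 3 (L = -7 + (10 + 0) = -7 + 10 = 3)
R(j) = j² + 4*j (R(j) = (j² + 3*j) + j = j² + 4*j)
-R(3) + 36249 = -3*(4 + 3) + 36249 = -3*7 + 36249 = -1*21 + 36249 = -21 + 36249 = 36228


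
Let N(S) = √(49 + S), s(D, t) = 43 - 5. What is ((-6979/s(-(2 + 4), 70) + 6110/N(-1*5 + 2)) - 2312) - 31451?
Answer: -1289973/38 + 3055*√46/23 ≈ -33046.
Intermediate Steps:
s(D, t) = 38
((-6979/s(-(2 + 4), 70) + 6110/N(-1*5 + 2)) - 2312) - 31451 = ((-6979/38 + 6110/(√(49 + (-1*5 + 2)))) - 2312) - 31451 = ((-6979*1/38 + 6110/(√(49 + (-5 + 2)))) - 2312) - 31451 = ((-6979/38 + 6110/(√(49 - 3))) - 2312) - 31451 = ((-6979/38 + 6110/(√46)) - 2312) - 31451 = ((-6979/38 + 6110*(√46/46)) - 2312) - 31451 = ((-6979/38 + 3055*√46/23) - 2312) - 31451 = (-94835/38 + 3055*√46/23) - 31451 = -1289973/38 + 3055*√46/23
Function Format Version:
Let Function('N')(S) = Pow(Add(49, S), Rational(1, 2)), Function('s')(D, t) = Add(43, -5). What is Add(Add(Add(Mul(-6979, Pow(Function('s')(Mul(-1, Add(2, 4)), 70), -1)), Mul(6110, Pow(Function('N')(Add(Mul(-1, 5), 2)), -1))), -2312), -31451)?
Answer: Add(Rational(-1289973, 38), Mul(Rational(3055, 23), Pow(46, Rational(1, 2)))) ≈ -33046.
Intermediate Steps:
Function('s')(D, t) = 38
Add(Add(Add(Mul(-6979, Pow(Function('s')(Mul(-1, Add(2, 4)), 70), -1)), Mul(6110, Pow(Function('N')(Add(Mul(-1, 5), 2)), -1))), -2312), -31451) = Add(Add(Add(Mul(-6979, Pow(38, -1)), Mul(6110, Pow(Pow(Add(49, Add(Mul(-1, 5), 2)), Rational(1, 2)), -1))), -2312), -31451) = Add(Add(Add(Mul(-6979, Rational(1, 38)), Mul(6110, Pow(Pow(Add(49, Add(-5, 2)), Rational(1, 2)), -1))), -2312), -31451) = Add(Add(Add(Rational(-6979, 38), Mul(6110, Pow(Pow(Add(49, -3), Rational(1, 2)), -1))), -2312), -31451) = Add(Add(Add(Rational(-6979, 38), Mul(6110, Pow(Pow(46, Rational(1, 2)), -1))), -2312), -31451) = Add(Add(Add(Rational(-6979, 38), Mul(6110, Mul(Rational(1, 46), Pow(46, Rational(1, 2))))), -2312), -31451) = Add(Add(Add(Rational(-6979, 38), Mul(Rational(3055, 23), Pow(46, Rational(1, 2)))), -2312), -31451) = Add(Add(Rational(-94835, 38), Mul(Rational(3055, 23), Pow(46, Rational(1, 2)))), -31451) = Add(Rational(-1289973, 38), Mul(Rational(3055, 23), Pow(46, Rational(1, 2))))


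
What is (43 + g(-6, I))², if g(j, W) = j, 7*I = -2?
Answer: 1369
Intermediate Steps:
I = -2/7 (I = (⅐)*(-2) = -2/7 ≈ -0.28571)
(43 + g(-6, I))² = (43 - 6)² = 37² = 1369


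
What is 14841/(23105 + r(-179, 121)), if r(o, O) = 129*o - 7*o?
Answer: 14841/1267 ≈ 11.714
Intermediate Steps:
r(o, O) = 122*o
14841/(23105 + r(-179, 121)) = 14841/(23105 + 122*(-179)) = 14841/(23105 - 21838) = 14841/1267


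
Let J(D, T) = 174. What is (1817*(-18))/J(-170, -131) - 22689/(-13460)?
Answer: -72712479/390340 ≈ -186.28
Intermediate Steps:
(1817*(-18))/J(-170, -131) - 22689/(-13460) = (1817*(-18))/174 - 22689/(-13460) = -32706*1/174 - 22689*(-1/13460) = -5451/29 + 22689/13460 = -72712479/390340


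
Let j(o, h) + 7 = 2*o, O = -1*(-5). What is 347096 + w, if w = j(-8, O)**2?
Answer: 347625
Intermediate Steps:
O = 5
j(o, h) = -7 + 2*o
w = 529 (w = (-7 + 2*(-8))**2 = (-7 - 16)**2 = (-23)**2 = 529)
347096 + w = 347096 + 529 = 347625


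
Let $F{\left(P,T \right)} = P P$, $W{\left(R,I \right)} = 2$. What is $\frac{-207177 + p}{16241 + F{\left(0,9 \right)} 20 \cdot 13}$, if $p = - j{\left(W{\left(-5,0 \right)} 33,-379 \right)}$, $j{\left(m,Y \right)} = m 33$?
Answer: $- \frac{209355}{16241} \approx -12.891$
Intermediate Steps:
$F{\left(P,T \right)} = P^{2}$
$j{\left(m,Y \right)} = 33 m$
$p = -2178$ ($p = - 33 \cdot 2 \cdot 33 = - 33 \cdot 66 = \left(-1\right) 2178 = -2178$)
$\frac{-207177 + p}{16241 + F{\left(0,9 \right)} 20 \cdot 13} = \frac{-207177 - 2178}{16241 + 0^{2} \cdot 20 \cdot 13} = - \frac{209355}{16241 + 0 \cdot 20 \cdot 13} = - \frac{209355}{16241 + 0 \cdot 13} = - \frac{209355}{16241 + 0} = - \frac{209355}{16241}$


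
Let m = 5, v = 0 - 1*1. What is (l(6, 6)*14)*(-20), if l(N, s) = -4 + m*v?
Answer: 2520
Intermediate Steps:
v = -1 (v = 0 - 1 = -1)
l(N, s) = -9 (l(N, s) = -4 + 5*(-1) = -4 - 5 = -9)
(l(6, 6)*14)*(-20) = -9*14*(-20) = -126*(-20) = 2520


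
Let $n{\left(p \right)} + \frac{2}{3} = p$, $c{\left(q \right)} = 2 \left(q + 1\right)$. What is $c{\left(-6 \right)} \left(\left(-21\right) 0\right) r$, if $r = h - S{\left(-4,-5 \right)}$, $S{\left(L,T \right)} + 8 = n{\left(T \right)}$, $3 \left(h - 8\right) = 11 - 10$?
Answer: $0$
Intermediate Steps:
$h = \frac{25}{3}$ ($h = 8 + \frac{11 - 10}{3} = 8 + \frac{1}{3} \cdot 1 = 8 + \frac{1}{3} = \frac{25}{3} \approx 8.3333$)
$c{\left(q \right)} = 2 + 2 q$ ($c{\left(q \right)} = 2 \left(1 + q\right) = 2 + 2 q$)
$n{\left(p \right)} = - \frac{2}{3} + p$
$S{\left(L,T \right)} = - \frac{26}{3} + T$ ($S{\left(L,T \right)} = -8 + \left(- \frac{2}{3} + T\right) = - \frac{26}{3} + T$)
$r = 22$ ($r = \frac{25}{3} - \left(- \frac{26}{3} - 5\right) = \frac{25}{3} - - \frac{41}{3} = \frac{25}{3} + \frac{41}{3} = 22$)
$c{\left(-6 \right)} \left(\left(-21\right) 0\right) r = \left(2 + 2 \left(-6\right)\right) \left(\left(-21\right) 0\right) 22 = \left(2 - 12\right) 0 \cdot 22 = \left(-10\right) 0 \cdot 22 = 0 \cdot 22 = 0$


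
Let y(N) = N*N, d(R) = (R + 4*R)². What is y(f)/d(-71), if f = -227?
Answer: 51529/126025 ≈ 0.40888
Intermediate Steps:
d(R) = 25*R² (d(R) = (5*R)² = 25*R²)
y(N) = N²
y(f)/d(-71) = (-227)²/((25*(-71)²)) = 51529/((25*5041)) = 51529/126025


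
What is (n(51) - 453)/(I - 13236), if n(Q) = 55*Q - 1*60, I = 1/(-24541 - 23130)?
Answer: -109261932/630973357 ≈ -0.17316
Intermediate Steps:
I = -1/47671 (I = 1/(-47671) = -1/47671 ≈ -2.0977e-5)
n(Q) = -60 + 55*Q (n(Q) = 55*Q - 60 = -60 + 55*Q)
(n(51) - 453)/(I - 13236) = ((-60 + 55*51) - 453)/(-1/47671 - 13236) = ((-60 + 2805) - 453)/(-630973357/47671) = (2745 - 453)*(-47671/630973357) = 2292*(-47671/630973357) = -109261932/630973357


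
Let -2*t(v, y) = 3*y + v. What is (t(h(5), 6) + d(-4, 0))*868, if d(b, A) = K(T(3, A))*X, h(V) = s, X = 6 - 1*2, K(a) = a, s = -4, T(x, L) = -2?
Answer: -13020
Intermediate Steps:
X = 4 (X = 6 - 2 = 4)
h(V) = -4
d(b, A) = -8 (d(b, A) = -2*4 = -8)
t(v, y) = -3*y/2 - v/2 (t(v, y) = -(3*y + v)/2 = -(v + 3*y)/2 = -3*y/2 - v/2)
(t(h(5), 6) + d(-4, 0))*868 = ((-3/2*6 - ½*(-4)) - 8)*868 = ((-9 + 2) - 8)*868 = (-7 - 8)*868 = -15*868 = -13020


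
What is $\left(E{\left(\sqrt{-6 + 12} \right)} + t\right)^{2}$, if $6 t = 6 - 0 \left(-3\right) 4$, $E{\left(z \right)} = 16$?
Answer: $289$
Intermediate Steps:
$t = 1$ ($t = \frac{6 - 0 \left(-3\right) 4}{6} = \frac{6 - 0 \cdot 4}{6} = \frac{6 - 0}{6} = \frac{6 + 0}{6} = \frac{1}{6} \cdot 6 = 1$)
$\left(E{\left(\sqrt{-6 + 12} \right)} + t\right)^{2} = \left(16 + 1\right)^{2} = 17^{2} = 289$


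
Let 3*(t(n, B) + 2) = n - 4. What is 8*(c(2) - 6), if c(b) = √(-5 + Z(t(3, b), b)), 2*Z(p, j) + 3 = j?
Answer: -48 + 4*I*√22 ≈ -48.0 + 18.762*I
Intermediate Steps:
t(n, B) = -10/3 + n/3 (t(n, B) = -2 + (n - 4)/3 = -2 + (-4 + n)/3 = -2 + (-4/3 + n/3) = -10/3 + n/3)
Z(p, j) = -3/2 + j/2
c(b) = √(-13/2 + b/2) (c(b) = √(-5 + (-3/2 + b/2)) = √(-13/2 + b/2))
8*(c(2) - 6) = 8*(√(-26 + 2*2)/2 - 6) = 8*(√(-26 + 4)/2 - 6) = 8*(√(-22)/2 - 6) = 8*((I*√22)/2 - 6) = 8*(I*√22/2 - 6) = 8*(-6 + I*√22/2) = -48 + 4*I*√22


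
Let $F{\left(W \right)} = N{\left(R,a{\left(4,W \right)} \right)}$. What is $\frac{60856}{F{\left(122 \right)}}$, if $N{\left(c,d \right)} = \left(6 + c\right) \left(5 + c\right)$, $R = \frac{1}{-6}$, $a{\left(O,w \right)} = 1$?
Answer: $\frac{2190816}{1015} \approx 2158.4$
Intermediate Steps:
$R = - \frac{1}{6} \approx -0.16667$
$N{\left(c,d \right)} = \left(5 + c\right) \left(6 + c\right)$
$F{\left(W \right)} = \frac{1015}{36}$ ($F{\left(W \right)} = 30 + \left(- \frac{1}{6}\right)^{2} + 11 \left(- \frac{1}{6}\right) = 30 + \frac{1}{36} - \frac{11}{6} = \frac{1015}{36}$)
$\frac{60856}{F{\left(122 \right)}} = \frac{60856}{\frac{1015}{36}} = 60856 \cdot \frac{36}{1015} = \frac{2190816}{1015}$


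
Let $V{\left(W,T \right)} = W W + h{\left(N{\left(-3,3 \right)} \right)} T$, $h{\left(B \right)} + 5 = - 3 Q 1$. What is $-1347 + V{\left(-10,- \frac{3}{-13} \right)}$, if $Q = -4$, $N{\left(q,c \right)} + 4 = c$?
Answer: $- \frac{16190}{13} \approx -1245.4$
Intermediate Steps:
$N{\left(q,c \right)} = -4 + c$
$h{\left(B \right)} = 7$ ($h{\left(B \right)} = -5 + \left(-3\right) \left(-4\right) 1 = -5 + 12 \cdot 1 = -5 + 12 = 7$)
$V{\left(W,T \right)} = W^{2} + 7 T$ ($V{\left(W,T \right)} = W W + 7 T = W^{2} + 7 T$)
$-1347 + V{\left(-10,- \frac{3}{-13} \right)} = -1347 + \left(\left(-10\right)^{2} + 7 \left(- \frac{3}{-13}\right)\right) = -1347 + \left(100 + 7 \left(\left(-3\right) \left(- \frac{1}{13}\right)\right)\right) = -1347 + \left(100 + 7 \cdot \frac{3}{13}\right) = -1347 + \left(100 + \frac{21}{13}\right) = -1347 + \frac{1321}{13} = - \frac{16190}{13}$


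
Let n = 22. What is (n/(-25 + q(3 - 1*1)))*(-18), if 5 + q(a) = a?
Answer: 99/7 ≈ 14.143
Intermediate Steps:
q(a) = -5 + a
(n/(-25 + q(3 - 1*1)))*(-18) = (22/(-25 + (-5 + (3 - 1*1))))*(-18) = (22/(-25 + (-5 + (3 - 1))))*(-18) = (22/(-25 + (-5 + 2)))*(-18) = (22/(-25 - 3))*(-18) = (22/(-28))*(-18) = -1/28*22*(-18) = -11/14*(-18) = 99/7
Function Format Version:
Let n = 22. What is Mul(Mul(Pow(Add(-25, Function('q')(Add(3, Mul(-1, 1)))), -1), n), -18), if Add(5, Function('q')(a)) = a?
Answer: Rational(99, 7) ≈ 14.143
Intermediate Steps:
Function('q')(a) = Add(-5, a)
Mul(Mul(Pow(Add(-25, Function('q')(Add(3, Mul(-1, 1)))), -1), n), -18) = Mul(Mul(Pow(Add(-25, Add(-5, Add(3, Mul(-1, 1)))), -1), 22), -18) = Mul(Mul(Pow(Add(-25, Add(-5, Add(3, -1))), -1), 22), -18) = Mul(Mul(Pow(Add(-25, Add(-5, 2)), -1), 22), -18) = Mul(Mul(Pow(Add(-25, -3), -1), 22), -18) = Mul(Mul(Pow(-28, -1), 22), -18) = Mul(Mul(Rational(-1, 28), 22), -18) = Mul(Rational(-11, 14), -18) = Rational(99, 7)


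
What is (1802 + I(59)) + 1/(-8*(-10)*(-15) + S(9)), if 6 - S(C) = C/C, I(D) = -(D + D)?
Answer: 2012379/1195 ≈ 1684.0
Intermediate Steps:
I(D) = -2*D
S(C) = 5 (S(C) = 6 - C/C = 6 - 1*1 = 6 - 1 = 5)
(1802 + I(59)) + 1/(-8*(-10)*(-15) + S(9)) = (1802 - 2*59) + 1/(-8*(-10)*(-15) + 5) = (1802 - 118) + 1/(80*(-15) + 5) = 1684 + 1/(-1200 + 5) = 1684 + 1/(-1195) = 1684 - 1/1195 = 2012379/1195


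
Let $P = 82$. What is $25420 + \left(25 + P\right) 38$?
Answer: $29486$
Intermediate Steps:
$25420 + \left(25 + P\right) 38 = 25420 + \left(25 + 82\right) 38 = 25420 + 107 \cdot 38 = 25420 + 4066 = 29486$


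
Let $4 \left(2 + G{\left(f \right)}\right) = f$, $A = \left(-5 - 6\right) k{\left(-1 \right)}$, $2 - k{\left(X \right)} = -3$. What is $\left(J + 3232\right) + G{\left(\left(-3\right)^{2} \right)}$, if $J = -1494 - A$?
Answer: $\frac{7173}{4} \approx 1793.3$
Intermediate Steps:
$k{\left(X \right)} = 5$ ($k{\left(X \right)} = 2 - -3 = 2 + 3 = 5$)
$A = -55$ ($A = \left(-5 - 6\right) 5 = \left(-11\right) 5 = -55$)
$G{\left(f \right)} = -2 + \frac{f}{4}$
$J = -1439$ ($J = -1494 - -55 = -1494 + 55 = -1439$)
$\left(J + 3232\right) + G{\left(\left(-3\right)^{2} \right)} = \left(-1439 + 3232\right) - \left(2 - \frac{\left(-3\right)^{2}}{4}\right) = 1793 + \left(-2 + \frac{1}{4} \cdot 9\right) = 1793 + \left(-2 + \frac{9}{4}\right) = 1793 + \frac{1}{4} = \frac{7173}{4}$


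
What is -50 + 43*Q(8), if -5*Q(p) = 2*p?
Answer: -938/5 ≈ -187.60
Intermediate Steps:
Q(p) = -2*p/5
-50 + 43*Q(8) = -50 + 43*(-⅖*8) = -50 + 43*(-16/5) = -50 - 688/5 = -938/5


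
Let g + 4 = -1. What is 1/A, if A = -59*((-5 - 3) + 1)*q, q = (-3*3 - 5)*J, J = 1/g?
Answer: 5/5782 ≈ 0.00086475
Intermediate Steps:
g = -5 (g = -4 - 1 = -5)
J = -1/5 (J = 1/(-5) = -1/5 ≈ -0.20000)
q = 14/5 (q = (-3*3 - 5)*(-1/5) = (-9 - 5)*(-1/5) = -14*(-1/5) = 14/5 ≈ 2.8000)
A = 5782/5 (A = -59*((-5 - 3) + 1)*14/5 = -59*(-8 + 1)*14/5 = -(-413)*14/5 = -59*(-98/5) = 5782/5 ≈ 1156.4)
1/A = 1/(5782/5) = 5/5782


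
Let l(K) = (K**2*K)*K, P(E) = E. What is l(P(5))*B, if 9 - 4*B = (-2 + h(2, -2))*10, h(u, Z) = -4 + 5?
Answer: 11875/4 ≈ 2968.8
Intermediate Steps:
h(u, Z) = 1
l(K) = K**4 (l(K) = K**3*K = K**4)
B = 19/4 (B = 9/4 - (-2 + 1)*10/4 = 9/4 - (-1)*10/4 = 9/4 - 1/4*(-10) = 9/4 + 5/2 = 19/4 ≈ 4.7500)
l(P(5))*B = 5**4*(19/4) = 625*(19/4) = 11875/4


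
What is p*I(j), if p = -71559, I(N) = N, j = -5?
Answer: 357795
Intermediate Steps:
p*I(j) = -71559*(-5) = 357795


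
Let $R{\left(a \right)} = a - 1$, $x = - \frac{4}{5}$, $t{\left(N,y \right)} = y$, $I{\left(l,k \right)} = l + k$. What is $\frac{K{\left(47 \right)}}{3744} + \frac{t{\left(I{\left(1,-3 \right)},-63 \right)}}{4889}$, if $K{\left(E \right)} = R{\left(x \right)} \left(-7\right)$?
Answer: $- \frac{96817}{10169120} \approx -0.0095207$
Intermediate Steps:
$I{\left(l,k \right)} = k + l$
$x = - \frac{4}{5}$ ($x = \left(-4\right) \frac{1}{5} = - \frac{4}{5} \approx -0.8$)
$R{\left(a \right)} = -1 + a$
$K{\left(E \right)} = \frac{63}{5}$ ($K{\left(E \right)} = \left(-1 - \frac{4}{5}\right) \left(-7\right) = \left(- \frac{9}{5}\right) \left(-7\right) = \frac{63}{5}$)
$\frac{K{\left(47 \right)}}{3744} + \frac{t{\left(I{\left(1,-3 \right)},-63 \right)}}{4889} = \frac{63}{5 \cdot 3744} - \frac{63}{4889} = \frac{63}{5} \cdot \frac{1}{3744} - \frac{63}{4889} = \frac{7}{2080} - \frac{63}{4889} = - \frac{96817}{10169120}$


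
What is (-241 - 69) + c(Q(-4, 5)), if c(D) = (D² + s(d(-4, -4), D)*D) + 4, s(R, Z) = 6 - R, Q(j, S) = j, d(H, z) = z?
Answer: -330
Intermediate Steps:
c(D) = 4 + D² + 10*D (c(D) = (D² + (6 - 1*(-4))*D) + 4 = (D² + (6 + 4)*D) + 4 = (D² + 10*D) + 4 = 4 + D² + 10*D)
(-241 - 69) + c(Q(-4, 5)) = (-241 - 69) + (4 + (-4)² + 10*(-4)) = -310 + (4 + 16 - 40) = -310 - 20 = -330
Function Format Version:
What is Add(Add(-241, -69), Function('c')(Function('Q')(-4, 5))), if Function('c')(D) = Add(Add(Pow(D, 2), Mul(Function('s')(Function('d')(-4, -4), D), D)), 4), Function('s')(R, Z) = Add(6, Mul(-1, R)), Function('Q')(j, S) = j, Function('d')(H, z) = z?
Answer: -330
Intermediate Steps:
Function('c')(D) = Add(4, Pow(D, 2), Mul(10, D)) (Function('c')(D) = Add(Add(Pow(D, 2), Mul(Add(6, Mul(-1, -4)), D)), 4) = Add(Add(Pow(D, 2), Mul(Add(6, 4), D)), 4) = Add(Add(Pow(D, 2), Mul(10, D)), 4) = Add(4, Pow(D, 2), Mul(10, D)))
Add(Add(-241, -69), Function('c')(Function('Q')(-4, 5))) = Add(Add(-241, -69), Add(4, Pow(-4, 2), Mul(10, -4))) = Add(-310, Add(4, 16, -40)) = Add(-310, -20) = -330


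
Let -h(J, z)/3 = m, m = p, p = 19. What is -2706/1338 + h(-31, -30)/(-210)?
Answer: -27333/15610 ≈ -1.7510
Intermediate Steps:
m = 19
h(J, z) = -57 (h(J, z) = -3*19 = -57)
-2706/1338 + h(-31, -30)/(-210) = -2706/1338 - 57/(-210) = -2706*1/1338 - 57*(-1/210) = -451/223 + 19/70 = -27333/15610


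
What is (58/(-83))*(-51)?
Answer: 2958/83 ≈ 35.639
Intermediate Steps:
(58/(-83))*(-51) = (58*(-1/83))*(-51) = -58/83*(-51) = 2958/83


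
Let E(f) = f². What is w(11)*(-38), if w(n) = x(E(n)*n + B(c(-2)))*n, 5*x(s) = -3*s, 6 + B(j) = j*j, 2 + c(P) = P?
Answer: 1681614/5 ≈ 3.3632e+5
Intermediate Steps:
c(P) = -2 + P
B(j) = -6 + j² (B(j) = -6 + j*j = -6 + j²)
x(s) = -3*s/5 (x(s) = (-3*s)/5 = -3*s/5)
w(n) = n*(-6 - 3*n³/5) (w(n) = (-3*(n²*n + (-6 + (-2 - 2)²))/5)*n = (-3*(n³ + (-6 + (-4)²))/5)*n = (-3*(n³ + (-6 + 16))/5)*n = (-3*(n³ + 10)/5)*n = (-3*(10 + n³)/5)*n = (-6 - 3*n³/5)*n = n*(-6 - 3*n³/5))
w(11)*(-38) = -⅗*11*(10 + 11³)*(-38) = -⅗*11*(10 + 1331)*(-38) = -⅗*11*1341*(-38) = -44253/5*(-38) = 1681614/5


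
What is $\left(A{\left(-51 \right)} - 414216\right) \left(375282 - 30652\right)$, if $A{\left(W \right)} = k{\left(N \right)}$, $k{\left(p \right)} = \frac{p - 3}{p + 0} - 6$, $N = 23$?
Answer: $- \frac{3283319648180}{23} \approx -1.4275 \cdot 10^{11}$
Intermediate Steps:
$k{\left(p \right)} = -6 + \frac{-3 + p}{p}$ ($k{\left(p \right)} = \frac{-3 + p}{p} - 6 = -6 + \frac{-3 + p}{p}$)
$A{\left(W \right)} = - \frac{118}{23}$ ($A{\left(W \right)} = -5 - \frac{3}{23} = - \frac{118}{23}$)
$\left(A{\left(-51 \right)} - 414216\right) \left(375282 - 30652\right) = \left(- \frac{118}{23} - 414216\right) \left(375282 - 30652\right) = \left(- \frac{9527086}{23}\right) 344630 = - \frac{3283319648180}{23}$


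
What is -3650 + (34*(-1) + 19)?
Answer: -3665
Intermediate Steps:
-3650 + (34*(-1) + 19) = -3650 + (-34 + 19) = -3650 - 15 = -3665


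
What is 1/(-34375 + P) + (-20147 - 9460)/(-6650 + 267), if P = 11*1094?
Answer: 661443604/142602603 ≈ 4.6384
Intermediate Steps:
P = 12034
1/(-34375 + P) + (-20147 - 9460)/(-6650 + 267) = 1/(-34375 + 12034) + (-20147 - 9460)/(-6650 + 267) = 1/(-22341) - 29607/(-6383) = -1/22341 - 29607*(-1/6383) = -1/22341 + 29607/6383 = 661443604/142602603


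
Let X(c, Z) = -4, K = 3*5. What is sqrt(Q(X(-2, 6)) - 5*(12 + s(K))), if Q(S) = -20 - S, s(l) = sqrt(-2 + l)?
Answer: sqrt(-76 - 5*sqrt(13)) ≈ 9.6968*I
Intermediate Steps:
K = 15
sqrt(Q(X(-2, 6)) - 5*(12 + s(K))) = sqrt((-20 - 1*(-4)) - 5*(12 + sqrt(-2 + 15))) = sqrt((-20 + 4) - 5*(12 + sqrt(13))) = sqrt(-16 + (-60 - 5*sqrt(13))) = sqrt(-76 - 5*sqrt(13))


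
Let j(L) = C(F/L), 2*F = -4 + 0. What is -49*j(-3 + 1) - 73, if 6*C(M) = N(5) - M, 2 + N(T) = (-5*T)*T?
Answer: 2917/3 ≈ 972.33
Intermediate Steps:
N(T) = -2 - 5*T**2 (N(T) = -2 + (-5*T)*T = -2 - 5*T**2)
F = -2 (F = (-4 + 0)/2 = (1/2)*(-4) = -2)
C(M) = -127/6 - M/6 (C(M) = ((-2 - 5*5**2) - M)/6 = ((-2 - 5*25) - M)/6 = ((-2 - 125) - M)/6 = (-127 - M)/6 = -127/6 - M/6)
j(L) = -127/6 + 1/(3*L) (j(L) = -127/6 - (-1)/(3*L) = -127/6 + 1/(3*L))
-49*j(-3 + 1) - 73 = -49*(2 - 127*(-3 + 1))/(6*(-3 + 1)) - 73 = -49*(2 - 127*(-2))/(6*(-2)) - 73 = -49*(-1)*(2 + 254)/(6*2) - 73 = -49*(-1)*256/(6*2) - 73 = -49*(-64/3) - 73 = 3136/3 - 73 = 2917/3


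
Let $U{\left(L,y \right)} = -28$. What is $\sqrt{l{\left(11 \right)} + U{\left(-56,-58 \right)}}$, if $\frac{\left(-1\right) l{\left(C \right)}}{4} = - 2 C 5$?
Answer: $2 \sqrt{103} \approx 20.298$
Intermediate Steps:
$l{\left(C \right)} = 40 C$ ($l{\left(C \right)} = - 4 - 2 C 5 = - 4 \left(- 10 C\right) = 40 C$)
$\sqrt{l{\left(11 \right)} + U{\left(-56,-58 \right)}} = \sqrt{40 \cdot 11 - 28} = \sqrt{440 - 28} = \sqrt{412} = 2 \sqrt{103}$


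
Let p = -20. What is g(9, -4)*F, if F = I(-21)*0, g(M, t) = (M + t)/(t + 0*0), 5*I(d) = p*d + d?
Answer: 0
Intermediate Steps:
I(d) = -19*d/5 (I(d) = (-20*d + d)/5 = (-19*d)/5 = -19*d/5)
g(M, t) = (M + t)/t (g(M, t) = (M + t)/(t + 0) = (M + t)/t)
F = 0 (F = -19/5*(-21)*0 = (399/5)*0 = 0)
g(9, -4)*F = ((9 - 4)/(-4))*0 = -¼*5*0 = -5/4*0 = 0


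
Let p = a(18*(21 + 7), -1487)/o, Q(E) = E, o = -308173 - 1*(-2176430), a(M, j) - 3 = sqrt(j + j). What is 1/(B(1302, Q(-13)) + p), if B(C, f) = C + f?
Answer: 2249552631334966/2899673345403047575 - 1868257*I*sqrt(2974)/5799346690806095150 ≈ 0.0007758 - 1.7568e-11*I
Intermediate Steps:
a(M, j) = 3 + sqrt(2)*sqrt(j) (a(M, j) = 3 + sqrt(j + j) = 3 + sqrt(2*j) = 3 + sqrt(2)*sqrt(j))
o = 1868257 (o = -308173 + 2176430 = 1868257)
p = 3/1868257 + I*sqrt(2974)/1868257 (p = (3 + sqrt(2)*sqrt(-1487))/1868257 = (3 + sqrt(2)*(I*sqrt(1487)))*(1/1868257) = (3 + I*sqrt(2974))*(1/1868257) = 3/1868257 + I*sqrt(2974)/1868257 ≈ 1.6058e-6 + 2.919e-5*I)
1/(B(1302, Q(-13)) + p) = 1/((1302 - 13) + (3/1868257 + I*sqrt(2974)/1868257)) = 1/(1289 + (3/1868257 + I*sqrt(2974)/1868257)) = 1/(2408183276/1868257 + I*sqrt(2974)/1868257)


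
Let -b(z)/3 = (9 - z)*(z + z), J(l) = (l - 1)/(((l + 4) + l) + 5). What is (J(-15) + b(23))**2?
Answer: 1647385744/441 ≈ 3.7356e+6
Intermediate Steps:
J(l) = (-1 + l)/(9 + 2*l) (J(l) = (-1 + l)/(((4 + l) + l) + 5) = (-1 + l)/((4 + 2*l) + 5) = (-1 + l)/(9 + 2*l))
b(z) = -6*z*(9 - z) (b(z) = -3*(9 - z)*(z + z) = -3*(9 - z)*2*z = -6*z*(9 - z))
(J(-15) + b(23))**2 = ((-1 - 15)/(9 + 2*(-15)) + 6*23*(-9 + 23))**2 = (-16/(9 - 30) + 6*23*14)**2 = (-16/(-21) + 1932)**2 = (-1/21*(-16) + 1932)**2 = (16/21 + 1932)**2 = (40588/21)**2 = 1647385744/441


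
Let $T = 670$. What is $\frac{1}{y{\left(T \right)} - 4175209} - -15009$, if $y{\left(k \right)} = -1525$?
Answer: $\frac{62688600605}{4176734} \approx 15009.0$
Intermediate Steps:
$\frac{1}{y{\left(T \right)} - 4175209} - -15009 = \frac{1}{-1525 - 4175209} - -15009 = \frac{1}{-4176734} + \left(-665411 + 680420\right) = - \frac{1}{4176734} + 15009 = \frac{62688600605}{4176734}$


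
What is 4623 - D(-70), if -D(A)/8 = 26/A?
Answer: 161701/35 ≈ 4620.0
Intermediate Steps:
D(A) = -208/A
4623 - D(-70) = 4623 - (-208)/(-70) = 4623 - (-208)*(-1)/70 = 4623 - 1*104/35 = 4623 - 104/35 = 161701/35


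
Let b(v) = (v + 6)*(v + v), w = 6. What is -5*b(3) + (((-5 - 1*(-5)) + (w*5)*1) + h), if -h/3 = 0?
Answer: -240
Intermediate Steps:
h = 0 (h = -3*0 = 0)
b(v) = 2*v*(6 + v) (b(v) = (6 + v)*(2*v) = 2*v*(6 + v))
-5*b(3) + (((-5 - 1*(-5)) + (w*5)*1) + h) = -10*3*(6 + 3) + (((-5 - 1*(-5)) + (6*5)*1) + 0) = -10*3*9 + (((-5 + 5) + 30*1) + 0) = -5*54 + ((0 + 30) + 0) = -270 + (30 + 0) = -270 + 30 = -240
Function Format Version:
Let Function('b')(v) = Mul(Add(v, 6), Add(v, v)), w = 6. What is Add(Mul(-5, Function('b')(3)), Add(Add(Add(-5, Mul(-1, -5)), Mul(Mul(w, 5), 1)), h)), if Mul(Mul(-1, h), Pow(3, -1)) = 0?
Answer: -240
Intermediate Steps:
h = 0 (h = Mul(-3, 0) = 0)
Function('b')(v) = Mul(2, v, Add(6, v)) (Function('b')(v) = Mul(Add(6, v), Mul(2, v)) = Mul(2, v, Add(6, v)))
Add(Mul(-5, Function('b')(3)), Add(Add(Add(-5, Mul(-1, -5)), Mul(Mul(w, 5), 1)), h)) = Add(Mul(-5, Mul(2, 3, Add(6, 3))), Add(Add(Add(-5, Mul(-1, -5)), Mul(Mul(6, 5), 1)), 0)) = Add(Mul(-5, Mul(2, 3, 9)), Add(Add(Add(-5, 5), Mul(30, 1)), 0)) = Add(Mul(-5, 54), Add(Add(0, 30), 0)) = Add(-270, Add(30, 0)) = Add(-270, 30) = -240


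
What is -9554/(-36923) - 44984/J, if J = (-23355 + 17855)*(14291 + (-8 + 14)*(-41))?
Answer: 184920889808/713052360625 ≈ 0.25934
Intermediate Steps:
J = -77247500 (J = -5500*(14291 + 6*(-41)) = -5500*(14291 - 246) = -5500*14045 = -77247500)
-9554/(-36923) - 44984/J = -9554/(-36923) - 44984/(-77247500) = -9554*(-1/36923) - 44984*(-1/77247500) = 9554/36923 + 11246/19311875 = 184920889808/713052360625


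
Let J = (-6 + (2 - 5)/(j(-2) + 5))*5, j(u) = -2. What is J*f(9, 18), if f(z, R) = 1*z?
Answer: -315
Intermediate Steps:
f(z, R) = z
J = -35 (J = (-6 + (2 - 5)/(-2 + 5))*5 = (-6 - 3/3)*5 = (-6 - 3*⅓)*5 = (-6 - 1)*5 = -7*5 = -35)
J*f(9, 18) = -35*9 = -315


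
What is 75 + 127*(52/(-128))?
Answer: 749/32 ≈ 23.406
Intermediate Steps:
75 + 127*(52/(-128)) = 75 + 127*(52*(-1/128)) = 75 + 127*(-13/32) = 75 - 1651/32 = 749/32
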